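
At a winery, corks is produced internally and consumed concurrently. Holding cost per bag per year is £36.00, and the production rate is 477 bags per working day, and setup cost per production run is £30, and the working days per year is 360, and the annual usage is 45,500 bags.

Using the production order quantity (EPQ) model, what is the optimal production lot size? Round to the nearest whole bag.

321 bags

Daily demand d = 45,500/360 = 126.389; p = 477; 1 − d/p = 0.73503
EPQ = √(2DS / (H(1 − d/p)))
    = √(2 × 45,500 × 30 / (36 × 0.73503)) ≈ 321.20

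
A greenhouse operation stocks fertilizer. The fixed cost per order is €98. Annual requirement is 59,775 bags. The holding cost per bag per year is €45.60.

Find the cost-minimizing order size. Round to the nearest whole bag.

507 bags

EOQ = √(2DS/H) = √(2 × 59,775 × 98 / 45.6)
    = √(256,927.63) ≈ 506.88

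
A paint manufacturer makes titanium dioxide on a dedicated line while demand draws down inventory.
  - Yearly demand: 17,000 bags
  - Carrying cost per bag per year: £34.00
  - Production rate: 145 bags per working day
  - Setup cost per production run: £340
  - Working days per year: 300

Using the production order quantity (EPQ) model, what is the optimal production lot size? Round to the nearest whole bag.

747 bags

Daily demand d = 17,000/300 = 56.667; p = 145; 1 − d/p = 0.60920
EPQ = √(2DS / (H(1 − d/p)))
    = √(2 × 17,000 × 340 / (34 × 0.60920)) ≈ 747.07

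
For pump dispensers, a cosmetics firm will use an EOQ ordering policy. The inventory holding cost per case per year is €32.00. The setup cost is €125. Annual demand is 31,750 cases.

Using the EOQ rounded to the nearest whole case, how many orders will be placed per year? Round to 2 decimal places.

Optimal lot size Q* = (2 × 31,750 × €125 / €32)^½ ≈ 498.04 → Q = 498
N = D/Q = 31,750/498 ≈ 63.755 orders/yr

63.76 orders per year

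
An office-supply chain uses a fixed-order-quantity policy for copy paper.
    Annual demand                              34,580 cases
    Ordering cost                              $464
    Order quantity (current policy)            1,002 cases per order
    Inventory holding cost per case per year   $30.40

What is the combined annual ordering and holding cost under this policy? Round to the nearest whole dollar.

$31,243

Annual ordering cost = (D/Q)·S = (34,580/1,002) × 464 = $16,013.09
Annual holding cost  = (Q/2)·H = (1,002/2) × 30.4 = $15,230.40
Total = $16,013.09 + $15,230.40 = $31,243.49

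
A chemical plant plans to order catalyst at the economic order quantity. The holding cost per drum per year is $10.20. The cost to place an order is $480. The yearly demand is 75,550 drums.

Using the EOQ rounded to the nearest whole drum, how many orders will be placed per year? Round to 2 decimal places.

2DS/H = 2·75,550·480/10.2 = 7,110,588.24
EOQ = √7,110,588.24 ≈ 2,666.57 → Q = 2,667
Orders per year = D/Q = 75,550 / 2,667 = 28.328

28.33 orders per year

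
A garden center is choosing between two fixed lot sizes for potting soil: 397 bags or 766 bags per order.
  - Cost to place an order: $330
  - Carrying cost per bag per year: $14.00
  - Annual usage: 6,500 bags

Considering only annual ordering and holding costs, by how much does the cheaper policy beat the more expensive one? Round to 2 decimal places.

For each Q, cost = (D/Q)·S + (Q/2)·H.
TC(397) = (6,500/397)×330 + (397/2)×14 = $8,182.02
TC(766) = (6,500/766)×330 + (766/2)×14 = $8,162.26
Lots of 766 are cheaper by $19.76.

$19.76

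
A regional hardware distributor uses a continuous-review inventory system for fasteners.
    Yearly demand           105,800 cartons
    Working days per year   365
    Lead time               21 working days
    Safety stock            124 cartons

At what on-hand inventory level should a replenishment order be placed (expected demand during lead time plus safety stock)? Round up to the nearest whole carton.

Daily demand d = 105,800 / 365 = 289.863 cartons/day
Demand during lead time = 289.863 × 21 = 6,087.12
Reorder point = 6,087.12 + 124 = 6,211.12 → round up

6,212 cartons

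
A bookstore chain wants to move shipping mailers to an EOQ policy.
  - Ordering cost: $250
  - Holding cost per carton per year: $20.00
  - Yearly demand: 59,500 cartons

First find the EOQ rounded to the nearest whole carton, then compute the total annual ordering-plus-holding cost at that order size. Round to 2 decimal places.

$24,392.62

Q* = √(2·D·S / H) = √(2·59,500·250 / 20) = √1,487,500.0 ≈ 1,219.63 → Q = 1,220 cartons
Ordering: D/Q × S = 59,500/1,220 × $250 = $12,192.62
Holding:  Q/2 × H = 1,220/2 × $20 = $12,200.00
Total = $12,192.62 + $12,200.00 = $24,392.62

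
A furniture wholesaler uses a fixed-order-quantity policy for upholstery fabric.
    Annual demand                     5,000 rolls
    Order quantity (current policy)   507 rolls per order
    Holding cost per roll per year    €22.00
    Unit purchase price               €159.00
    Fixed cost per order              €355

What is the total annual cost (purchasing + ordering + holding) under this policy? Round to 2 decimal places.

Orders/yr = 5,000/507 = 9.862; ordering cost = 9.862 × €355 = €3,500.99
Average inventory = 507/2 = 253.5; holding cost = 253.5 × €22 = €5,577.00
Purchase cost = D·C = 5,000 × 159 = €795,000.00
Total = €3,500.99 + €5,577.00 + €795,000.00 = €804,077.99

€804,077.99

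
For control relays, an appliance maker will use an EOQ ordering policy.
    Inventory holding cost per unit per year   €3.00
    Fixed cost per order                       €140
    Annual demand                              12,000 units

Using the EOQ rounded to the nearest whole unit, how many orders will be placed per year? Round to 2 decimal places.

11.34 orders per year

Q* = √(2·D·S / H) = √(2·12,000·140 / 3) = √1,120,000.0 ≈ 1,058.30 → Q = 1,058
Orders per year = D/Q = 12,000 / 1,058 = 11.342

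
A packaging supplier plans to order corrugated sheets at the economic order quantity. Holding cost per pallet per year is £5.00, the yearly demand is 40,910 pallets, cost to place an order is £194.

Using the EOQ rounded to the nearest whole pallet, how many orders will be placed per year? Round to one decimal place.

EOQ = √(2DS/H) = √(2 × 40,910 × 194 / 5)
    = √(3,174,616.00) ≈ 1,781.75 → Q = 1,782
N = D/Q = 40,910/1,782 ≈ 22.957 orders/yr

23.0 orders per year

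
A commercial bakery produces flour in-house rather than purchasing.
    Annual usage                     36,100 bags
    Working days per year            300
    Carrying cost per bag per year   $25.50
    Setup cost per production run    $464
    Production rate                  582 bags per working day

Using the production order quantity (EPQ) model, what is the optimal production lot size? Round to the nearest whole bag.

d = 36,100/300 = 120.3333 bags/day;  effective holding cost H(1 − d/p) = 25.5·(1 − 120.3333/582) = 20.22766
Q* = √(2DS / H_eff) = √(2·36,100·464 / 20.22766) ≈ 1,286.93

1,287 bags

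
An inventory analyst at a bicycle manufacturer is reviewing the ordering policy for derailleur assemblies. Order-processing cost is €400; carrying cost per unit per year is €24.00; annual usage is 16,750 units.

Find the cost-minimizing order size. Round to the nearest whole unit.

747 units

Q* = √(2·D·S / H) = √(2·16,750·400 / 24) = √558,333.3 ≈ 747.22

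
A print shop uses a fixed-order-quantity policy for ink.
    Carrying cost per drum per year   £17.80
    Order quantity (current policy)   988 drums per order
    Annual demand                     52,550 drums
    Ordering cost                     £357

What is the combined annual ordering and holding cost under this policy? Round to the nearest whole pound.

£27,781

Annual ordering cost = (D/Q)·S = (52,550/988) × 357 = £18,988.21
Annual holding cost  = (Q/2)·H = (988/2) × 17.8 = £8,793.20
Total = £18,988.21 + £8,793.20 = £27,781.41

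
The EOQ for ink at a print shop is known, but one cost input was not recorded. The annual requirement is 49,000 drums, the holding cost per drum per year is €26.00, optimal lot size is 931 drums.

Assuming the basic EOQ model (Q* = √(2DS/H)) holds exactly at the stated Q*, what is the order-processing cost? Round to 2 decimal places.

EOQ relation: Q² = 2DS/H, so rearrange for the unknown.
S = Q²H / (2D) = 931² × 26 / (2 × 49,000) = 229.9570

€229.96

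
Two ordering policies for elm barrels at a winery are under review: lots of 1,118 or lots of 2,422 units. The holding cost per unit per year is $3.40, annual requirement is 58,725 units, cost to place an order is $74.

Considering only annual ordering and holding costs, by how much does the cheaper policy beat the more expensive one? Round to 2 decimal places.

TC(Q) = (D/Q)S + (Q/2)H
TC(1,118) = (58,725/1,118)×74 + (1,118/2)×3.4 = $5,787.59
TC(2,422) = (58,725/2,422)×74 + (2,422/2)×3.4 = $5,911.64
Lots of 1,118 are cheaper by $124.05.

$124.05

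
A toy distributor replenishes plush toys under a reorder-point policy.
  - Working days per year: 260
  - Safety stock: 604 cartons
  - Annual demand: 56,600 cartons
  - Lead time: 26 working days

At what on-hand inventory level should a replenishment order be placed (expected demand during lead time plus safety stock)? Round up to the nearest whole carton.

Daily demand d = 56,600 / 260 = 217.692 cartons/day
Demand during lead time = 217.692 × 26 = 5,660.00
Reorder point = 5,660.00 + 604 = 6,264.00 → round up

6,264 cartons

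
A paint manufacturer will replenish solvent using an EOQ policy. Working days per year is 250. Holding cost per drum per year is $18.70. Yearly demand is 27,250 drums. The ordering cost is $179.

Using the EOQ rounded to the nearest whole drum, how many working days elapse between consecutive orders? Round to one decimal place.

Q* = √(2·D·S / H) = √(2·27,250·179 / 18.7) = √521,684.5 ≈ 722.28 → Q = 722 drums
Cycle time = (working days × Q)/D = (250 × 722) / 27,250 = 6.624 days

6.6 days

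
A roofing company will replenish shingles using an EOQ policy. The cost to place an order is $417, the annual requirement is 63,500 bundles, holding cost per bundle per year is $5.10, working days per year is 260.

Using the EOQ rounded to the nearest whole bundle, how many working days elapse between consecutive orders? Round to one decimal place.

Q* = √(2·D·S / H) = √(2·63,500·417 / 5.1) = √10,384,117.6 ≈ 3,222.44 → Q = 3,222 bundles
Cycle time = (working days × Q)/D = (260 × 3,222) / 63,500 = 13.192 days

13.2 days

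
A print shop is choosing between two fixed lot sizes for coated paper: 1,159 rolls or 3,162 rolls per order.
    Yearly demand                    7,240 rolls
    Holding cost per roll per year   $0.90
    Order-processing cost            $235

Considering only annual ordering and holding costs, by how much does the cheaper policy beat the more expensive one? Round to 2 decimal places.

For each Q, cost = (D/Q)·S + (Q/2)·H.
TC(1,159) = (7,240/1,159)×235 + (1,159/2)×0.9 = $1,989.54
TC(3,162) = (7,240/3,162)×235 + (3,162/2)×0.9 = $1,960.98
Cheaper: Q = 3,162.  Difference = $28.56

$28.56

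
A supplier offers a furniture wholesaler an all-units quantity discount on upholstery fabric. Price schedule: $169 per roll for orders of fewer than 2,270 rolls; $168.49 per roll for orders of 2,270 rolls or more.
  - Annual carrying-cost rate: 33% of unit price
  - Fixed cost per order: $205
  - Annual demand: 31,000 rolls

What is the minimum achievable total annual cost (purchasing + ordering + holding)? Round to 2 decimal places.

$5,265,623.99

H₁ = 33%×$169 = $55.7700;  H₂ = 33%×$168.49 = $55.6017
EOQ₁ = √(2×31,000×205/55.7700) = 477.39  (< 2,270, feasible at tier 1)
EOQ₂ = √(2×31,000×205/55.6017) = 478.11  (< 2,270 → use Q = 2,270 at tier-2 price)
TC(tier 1 (EOQ₁), Q≈477.4) = $5,265,623.99
TC(tier 2, Q≈2,270.0) = $5,289,097.49
Minimum at tier 1 (EOQ₁): $5,265,623.99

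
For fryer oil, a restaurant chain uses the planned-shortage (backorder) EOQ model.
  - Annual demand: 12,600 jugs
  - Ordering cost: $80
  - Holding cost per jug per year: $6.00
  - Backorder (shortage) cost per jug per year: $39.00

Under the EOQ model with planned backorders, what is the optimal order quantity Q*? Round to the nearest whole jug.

Basic EOQ = √(2·12,600·80/6) = 579.655
Backorder adjustment √((H+b)/b) = √((6+39)/39) = 1.0742
Q* = 579.655 × 1.0742 ≈ 622.65

623 jugs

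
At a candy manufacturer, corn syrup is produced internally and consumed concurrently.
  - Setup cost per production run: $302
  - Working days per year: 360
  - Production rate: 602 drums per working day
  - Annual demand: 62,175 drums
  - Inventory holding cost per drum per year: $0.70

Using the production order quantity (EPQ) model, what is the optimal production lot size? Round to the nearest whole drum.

d = 62,175/360 = 172.7083 drums/day;  effective holding cost H(1 − d/p) = 0.7·(1 − 172.7083/602) = 0.49918
Q* = √(2DS / H_eff) = √(2·62,175·302 / 0.49918) ≈ 8,673.60

8,674 drums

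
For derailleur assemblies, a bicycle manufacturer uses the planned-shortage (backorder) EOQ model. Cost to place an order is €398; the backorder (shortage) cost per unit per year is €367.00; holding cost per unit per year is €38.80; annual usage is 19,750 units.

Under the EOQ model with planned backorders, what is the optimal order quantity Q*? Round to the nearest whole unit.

669 units

Q* = √(2DS/H) · √((H + b)/b)
   = √(2 × 19,750 × 398 / 38.8) · √((38.8 + 367) / 367)
   = 636.538 × 1.0515 ≈ 669.34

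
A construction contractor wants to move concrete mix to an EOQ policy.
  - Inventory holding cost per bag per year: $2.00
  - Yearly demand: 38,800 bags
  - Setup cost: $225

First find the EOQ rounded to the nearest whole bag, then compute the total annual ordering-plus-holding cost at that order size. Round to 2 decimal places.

$5,909.31

2DS/H = 2·38,800·225/2 = 8,730,000.00
EOQ = √8,730,000.00 ≈ 2,954.66 → Q = 2,955 bags
Ordering: D/Q × S = 38,800/2,955 × $225 = $2,954.31
Holding:  Q/2 × H = 2,955/2 × $2 = $2,955.00
Total = $2,954.31 + $2,955.00 = $5,909.31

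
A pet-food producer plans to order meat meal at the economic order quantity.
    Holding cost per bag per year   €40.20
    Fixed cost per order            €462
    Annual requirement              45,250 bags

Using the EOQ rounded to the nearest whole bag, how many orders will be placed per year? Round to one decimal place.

44.4 orders per year

EOQ = √(2DS/H) = √(2 × 45,250 × 462 / 40.2)
    = √(1,040,074.63) ≈ 1,019.84 → Q = 1,020
N = D/Q = 45,250/1,020 ≈ 44.363 orders/yr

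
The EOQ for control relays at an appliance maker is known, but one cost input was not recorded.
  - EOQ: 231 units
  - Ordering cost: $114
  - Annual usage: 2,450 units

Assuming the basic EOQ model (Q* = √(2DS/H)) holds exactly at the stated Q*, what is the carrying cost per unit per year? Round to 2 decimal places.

$10.47

Since Q* = (2DS/H)^½, squaring gives Q*²·H = 2DS.
H = 2DS / Q² = 2 × 2,450 × 114 / 231² = 10.4683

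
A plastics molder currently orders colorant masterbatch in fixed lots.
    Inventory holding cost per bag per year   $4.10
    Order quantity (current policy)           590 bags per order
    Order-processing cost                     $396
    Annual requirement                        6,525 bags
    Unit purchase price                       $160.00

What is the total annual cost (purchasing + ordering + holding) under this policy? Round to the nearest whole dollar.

$1,049,589

Orders/yr = 6,525/590 = 11.059; ordering cost = 11.059 × $396 = $4,379.49
Average inventory = 590/2 = 295; holding cost = 295 × $4.1 = $1,209.50
Purchase cost = D·C = 6,525 × 160 = $1,044,000.00
Total = $4,379.49 + $1,209.50 + $1,044,000.00 = $1,049,588.99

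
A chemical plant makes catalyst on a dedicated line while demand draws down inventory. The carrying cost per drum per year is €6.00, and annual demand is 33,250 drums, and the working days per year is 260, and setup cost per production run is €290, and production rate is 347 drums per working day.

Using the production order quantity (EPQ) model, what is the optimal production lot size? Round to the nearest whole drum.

2,256 drums

d = 33,250/260 = 127.8846 drums/day;  effective holding cost H(1 − d/p) = 6·(1 − 127.8846/347) = 3.78874
Q* = √(2DS / H_eff) = √(2·33,250·290 / 3.78874) ≈ 2,256.12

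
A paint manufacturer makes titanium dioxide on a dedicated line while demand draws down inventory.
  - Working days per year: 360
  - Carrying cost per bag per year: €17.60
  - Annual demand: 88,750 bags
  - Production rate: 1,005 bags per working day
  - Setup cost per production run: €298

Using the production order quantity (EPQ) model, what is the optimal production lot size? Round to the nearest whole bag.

1,996 bags

d = 88,750/360 = 246.5278 bags/day;  effective holding cost H(1 − d/p) = 17.6·(1 − 246.5278/1005) = 13.28270
Q* = √(2DS / H_eff) = √(2·88,750·298 / 13.28270) ≈ 1,995.56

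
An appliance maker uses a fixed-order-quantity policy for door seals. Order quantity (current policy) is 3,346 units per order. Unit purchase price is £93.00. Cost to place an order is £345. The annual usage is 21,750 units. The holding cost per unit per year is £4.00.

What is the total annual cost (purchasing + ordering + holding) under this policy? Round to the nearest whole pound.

£2,031,685

Orders/yr = 21,750/3,346 = 6.500; ordering cost = 6.500 × £345 = £2,242.60
Average inventory = 3,346/2 = 1673; holding cost = 1673 × £4 = £6,692.00
Purchase cost = D·C = 21,750 × 93 = £2,022,750.00
Total = £2,242.60 + £6,692.00 + £2,022,750.00 = £2,031,684.60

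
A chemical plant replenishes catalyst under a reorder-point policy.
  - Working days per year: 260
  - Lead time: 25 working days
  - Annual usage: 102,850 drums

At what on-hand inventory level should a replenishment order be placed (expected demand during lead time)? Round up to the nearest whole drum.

Daily demand d = 102,850 / 260 = 395.577 drums/day
Demand during lead time = 395.577 × 25 = 9,889.42
Reorder point = 9,889.42 → round up

9,890 drums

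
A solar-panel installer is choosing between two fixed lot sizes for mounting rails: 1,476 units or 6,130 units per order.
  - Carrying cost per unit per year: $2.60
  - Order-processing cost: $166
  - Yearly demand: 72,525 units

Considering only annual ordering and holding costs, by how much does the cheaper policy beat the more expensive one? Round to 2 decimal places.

$142.43

TC(Q) = (D/Q)S + (Q/2)H
TC(1,476) = (72,525/1,476)×166 + (1,476/2)×2.6 = $10,075.41
TC(6,130) = (72,525/6,130)×166 + (6,130/2)×2.6 = $9,932.97
|ΔTC| = |$10,075.41 − $9,932.97| = $142.43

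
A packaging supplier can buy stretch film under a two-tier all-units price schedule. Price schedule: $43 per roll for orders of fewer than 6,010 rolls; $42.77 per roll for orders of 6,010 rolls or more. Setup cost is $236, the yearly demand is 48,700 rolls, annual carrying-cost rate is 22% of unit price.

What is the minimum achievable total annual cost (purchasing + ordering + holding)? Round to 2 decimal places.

$2,108,846.23

H₁ = 22%×$43 = $9.4600;  H₂ = 22%×$42.77 = $9.4094
EOQ₁ = √(2×48,700×236/9.4600) = 1,558.80  (< 6,010, feasible at tier 1)
EOQ₂ = √(2×48,700×236/9.4094) = 1,562.98  (< 6,010 → use Q = 6,010 at tier-2 price)
TC(tier 1 (EOQ₁), Q≈1,558.8) = $2,108,846.23
TC(tier 2, Q≈6,010.0) = $2,113,086.59
Minimum at tier 1 (EOQ₁): $2,108,846.23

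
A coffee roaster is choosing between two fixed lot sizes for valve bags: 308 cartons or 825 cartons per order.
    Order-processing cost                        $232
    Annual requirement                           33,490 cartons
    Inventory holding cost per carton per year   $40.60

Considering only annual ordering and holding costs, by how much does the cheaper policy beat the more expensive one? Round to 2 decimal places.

$5,313.34

For each Q, cost = (D/Q)·S + (Q/2)·H.
TC(308) = (33,490/308)×232 + (308/2)×40.6 = $31,478.63
TC(825) = (33,490/825)×232 + (825/2)×40.6 = $26,165.29
Cheaper: Q = 825.  Difference = $5,313.34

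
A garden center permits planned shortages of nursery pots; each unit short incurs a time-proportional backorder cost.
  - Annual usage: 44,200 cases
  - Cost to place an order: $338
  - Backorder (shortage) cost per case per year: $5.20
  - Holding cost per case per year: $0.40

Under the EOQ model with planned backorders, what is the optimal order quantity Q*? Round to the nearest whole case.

8,969 cases

Basic EOQ = √(2·44,200·338/0.4) = 8,642.800
Backorder adjustment √((H+b)/b) = √((0.4+5.2)/5.2) = 1.0377
Q* = 8,642.800 × 1.0377 ≈ 8,969.06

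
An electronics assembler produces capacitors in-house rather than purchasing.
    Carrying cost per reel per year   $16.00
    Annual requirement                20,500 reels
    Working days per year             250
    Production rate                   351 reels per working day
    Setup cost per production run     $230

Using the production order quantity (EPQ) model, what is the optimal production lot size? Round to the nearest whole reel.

d = 20,500/250 = 82.0000 reels/day;  effective holding cost H(1 − d/p) = 16·(1 − 82.0000/351) = 12.26211
Q* = √(2DS / H_eff) = √(2·20,500·230 / 12.26211) ≈ 876.95

877 reels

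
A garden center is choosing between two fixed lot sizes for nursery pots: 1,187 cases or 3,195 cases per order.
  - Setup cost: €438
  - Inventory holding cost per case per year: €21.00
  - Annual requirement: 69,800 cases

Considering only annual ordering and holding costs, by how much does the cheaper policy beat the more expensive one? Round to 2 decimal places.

For each Q, cost = (D/Q)·S + (Q/2)·H.
TC(1,187) = (69,800/1,187)×438 + (1,187/2)×21 = €38,219.52
TC(3,195) = (69,800/3,195)×438 + (3,195/2)×21 = €43,116.33
Lots of 1,187 are cheaper by €4,896.80.

€4,896.80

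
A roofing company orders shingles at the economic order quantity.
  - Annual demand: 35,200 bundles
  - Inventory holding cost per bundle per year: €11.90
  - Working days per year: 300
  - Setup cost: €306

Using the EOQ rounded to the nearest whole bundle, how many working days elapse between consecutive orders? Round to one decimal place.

2DS/H = 2·35,200·306/11.9 = 1,810,285.71
EOQ = √1,810,285.71 ≈ 1,345.47 → Q = 1,345 bundles
Cycle time = (working days × Q)/D = (300 × 1,345) / 35,200 = 11.463 days

11.5 days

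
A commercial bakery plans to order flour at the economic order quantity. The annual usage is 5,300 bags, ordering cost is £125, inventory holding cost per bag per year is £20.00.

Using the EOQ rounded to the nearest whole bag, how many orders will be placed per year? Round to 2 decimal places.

Optimal lot size Q* = (2 × 5,300 × £125 / £20)^½ ≈ 257.39 → Q = 257
Orders per year = D/Q = 5,300 / 257 = 20.623

20.62 orders per year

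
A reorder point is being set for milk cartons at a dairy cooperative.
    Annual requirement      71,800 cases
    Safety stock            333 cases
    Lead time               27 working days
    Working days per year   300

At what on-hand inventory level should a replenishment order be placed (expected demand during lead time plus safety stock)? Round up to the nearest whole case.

6,795 cases

Daily demand d = 71,800 / 300 = 239.333 cases/day
Demand during lead time = 239.333 × 27 = 6,462.00
Reorder point = 6,462.00 + 333 = 6,795.00 → round up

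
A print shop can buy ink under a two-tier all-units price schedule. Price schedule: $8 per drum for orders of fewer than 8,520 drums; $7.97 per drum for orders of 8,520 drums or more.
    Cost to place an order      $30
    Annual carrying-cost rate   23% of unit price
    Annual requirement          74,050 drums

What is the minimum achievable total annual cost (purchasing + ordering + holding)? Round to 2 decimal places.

$595,259.22

H₁ = 23%×$8 = $1.8400;  H₂ = 23%×$7.97 = $1.8331
EOQ₁ = √(2×74,050×30/1.8400) = 1,553.92  (< 8,520, feasible at tier 1)
EOQ₂ = √(2×74,050×30/1.8331) = 1,556.84  (< 8,520 → use Q = 8,520 at tier-2 price)
TC(tier 1 (EOQ₁), Q≈1,553.9) = $595,259.22
TC(tier 2, Q≈8,520.0) = $598,248.25
Minimum at tier 1 (EOQ₁): $595,259.22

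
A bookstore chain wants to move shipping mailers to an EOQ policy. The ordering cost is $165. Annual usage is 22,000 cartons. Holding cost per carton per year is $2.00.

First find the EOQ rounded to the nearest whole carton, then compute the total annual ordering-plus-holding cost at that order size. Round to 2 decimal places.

Optimal lot size Q* = (2 × 22,000 × $165 / $2)^½ ≈ 1,905.26 → Q = 1,905 cartons
Orders/yr = 22,000/1,905 = 11.549; ordering cost = 11.549 × $165 = $1,905.51
Average inventory = 1,905/2 = 952.5; holding cost = 952.5 × $2 = $1,905.00
Total = $1,905.51 + $1,905.00 = $3,810.51

$3,810.51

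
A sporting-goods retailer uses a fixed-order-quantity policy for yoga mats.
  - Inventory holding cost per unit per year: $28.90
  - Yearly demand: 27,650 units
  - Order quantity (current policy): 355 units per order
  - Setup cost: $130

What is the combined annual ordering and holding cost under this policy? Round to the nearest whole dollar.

Orders/yr = 27,650/355 = 77.887; ordering cost = 77.887 × $130 = $10,125.35
Average inventory = 355/2 = 177.5; holding cost = 177.5 × $28.9 = $5,129.75
Total = $10,125.35 + $5,129.75 = $15,255.10

$15,255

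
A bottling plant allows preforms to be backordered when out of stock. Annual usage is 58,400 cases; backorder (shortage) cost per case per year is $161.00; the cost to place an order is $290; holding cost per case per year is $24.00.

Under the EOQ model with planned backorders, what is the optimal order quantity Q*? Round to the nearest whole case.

Basic EOQ = √(2·58,400·290/24) = 1,187.996
Backorder adjustment √((H+b)/b) = √((24+161)/161) = 1.0719
Q* = 1,187.996 × 1.0719 ≈ 1,273.47

1,273 cases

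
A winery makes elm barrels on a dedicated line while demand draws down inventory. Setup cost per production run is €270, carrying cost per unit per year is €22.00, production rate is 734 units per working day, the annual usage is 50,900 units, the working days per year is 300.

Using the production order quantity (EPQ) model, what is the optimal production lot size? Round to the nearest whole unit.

1,275 units

d = 50,900/300 = 169.6667 units/day;  effective holding cost H(1 − d/p) = 22·(1 − 169.6667/734) = 16.91462
Q* = √(2DS / H_eff) = √(2·50,900·270 / 16.91462) ≈ 1,274.75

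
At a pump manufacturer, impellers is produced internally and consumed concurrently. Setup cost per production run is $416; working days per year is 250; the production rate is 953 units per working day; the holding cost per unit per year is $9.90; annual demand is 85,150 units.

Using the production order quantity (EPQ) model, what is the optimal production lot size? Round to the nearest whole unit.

3,337 units

Daily demand d = 85,150/250 = 340.600; p = 953; 1 − d/p = 0.64260
EPQ = √(2DS / (H(1 − d/p)))
    = √(2 × 85,150 × 416 / (9.9 × 0.64260)) ≈ 3,337.07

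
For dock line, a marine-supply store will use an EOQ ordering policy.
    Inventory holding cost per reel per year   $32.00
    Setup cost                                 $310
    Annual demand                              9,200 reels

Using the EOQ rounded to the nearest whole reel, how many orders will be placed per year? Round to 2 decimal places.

21.80 orders per year

EOQ = √(2DS/H) = √(2 × 9,200 × 310 / 32)
    = √(178,250.00) ≈ 422.20 → Q = 422
Orders per year = D/Q = 9,200 / 422 = 21.801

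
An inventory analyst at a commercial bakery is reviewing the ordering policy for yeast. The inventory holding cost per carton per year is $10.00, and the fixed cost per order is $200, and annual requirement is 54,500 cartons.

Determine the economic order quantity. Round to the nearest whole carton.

Q* = √(2·D·S / H) = √(2·54,500·200 / 10) = √2,180,000.0 ≈ 1,476.48

1,476 cartons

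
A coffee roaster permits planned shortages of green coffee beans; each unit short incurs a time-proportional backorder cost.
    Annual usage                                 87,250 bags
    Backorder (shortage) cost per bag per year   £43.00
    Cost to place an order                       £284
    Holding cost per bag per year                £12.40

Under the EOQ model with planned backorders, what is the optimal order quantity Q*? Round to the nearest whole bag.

Basic EOQ = √(2·87,250·284/12.4) = 1,999.153
Backorder adjustment √((H+b)/b) = √((12.4+43)/43) = 1.1351
Q* = 1,999.153 × 1.1351 ≈ 2,269.17

2,269 bags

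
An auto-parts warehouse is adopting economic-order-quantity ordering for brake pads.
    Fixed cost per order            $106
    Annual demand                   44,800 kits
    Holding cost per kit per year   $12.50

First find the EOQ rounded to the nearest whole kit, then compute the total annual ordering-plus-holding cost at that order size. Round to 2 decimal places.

$10,895.87

Optimal lot size Q* = (2 × 44,800 × $106 / $12.5)^½ ≈ 871.67 → Q = 872 kits
Orders/yr = 44,800/872 = 51.376; ordering cost = 51.376 × $106 = $5,445.87
Average inventory = 872/2 = 436; holding cost = 436 × $12.5 = $5,450.00
Total = $5,445.87 + $5,450.00 = $10,895.87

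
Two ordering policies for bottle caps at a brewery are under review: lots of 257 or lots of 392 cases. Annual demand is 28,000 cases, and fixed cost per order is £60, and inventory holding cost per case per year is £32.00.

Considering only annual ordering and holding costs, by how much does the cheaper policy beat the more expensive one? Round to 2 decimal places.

£91.25

TC(Q) = (D/Q)S + (Q/2)H
TC(257) = (28,000/257)×60 + (257/2)×32 = £10,648.96
TC(392) = (28,000/392)×60 + (392/2)×32 = £10,557.71
|ΔTC| = |£10,648.96 − £10,557.71| = £91.25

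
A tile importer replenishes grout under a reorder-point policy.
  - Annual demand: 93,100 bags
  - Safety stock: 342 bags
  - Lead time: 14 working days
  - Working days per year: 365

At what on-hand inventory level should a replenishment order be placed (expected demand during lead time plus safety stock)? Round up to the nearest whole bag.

3,913 bags

Daily demand d = 93,100 / 365 = 255.068 bags/day
Demand during lead time = 255.068 × 14 = 3,570.96
Reorder point = 3,570.96 + 342 = 3,912.96 → round up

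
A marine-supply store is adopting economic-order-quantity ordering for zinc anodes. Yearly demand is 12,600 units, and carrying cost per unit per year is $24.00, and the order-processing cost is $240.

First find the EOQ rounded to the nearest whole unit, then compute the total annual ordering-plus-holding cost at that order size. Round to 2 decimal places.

$12,047.90

Optimal lot size Q* = (2 × 12,600 × $240 / $24)^½ ≈ 502.00 → Q = 502 units
Ordering: D/Q × S = 12,600/502 × $240 = $6,023.90
Holding:  Q/2 × H = 502/2 × $24 = $6,024.00
Total = $6,023.90 + $6,024.00 = $12,047.90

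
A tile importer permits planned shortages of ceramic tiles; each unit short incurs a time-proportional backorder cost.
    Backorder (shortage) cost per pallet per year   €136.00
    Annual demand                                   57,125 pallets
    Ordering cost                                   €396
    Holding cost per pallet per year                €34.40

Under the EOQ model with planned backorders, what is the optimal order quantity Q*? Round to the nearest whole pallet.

1,284 pallets

Basic EOQ = √(2·57,125·396/34.4) = 1,146.823
Backorder adjustment √((H+b)/b) = √((34.4+136)/136) = 1.1193
Q* = 1,146.823 × 1.1193 ≈ 1,283.69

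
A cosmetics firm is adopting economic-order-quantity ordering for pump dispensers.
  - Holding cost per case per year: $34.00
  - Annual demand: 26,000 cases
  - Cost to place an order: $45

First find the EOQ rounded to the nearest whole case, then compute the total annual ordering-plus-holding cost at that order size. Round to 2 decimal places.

Optimal lot size Q* = (2 × 26,000 × $45 / $34)^½ ≈ 262.34 → Q = 262 cases
Orders/yr = 26,000/262 = 99.237; ordering cost = 99.237 × $45 = $4,465.65
Average inventory = 262/2 = 131; holding cost = 131 × $34 = $4,454.00
Total = $4,465.65 + $4,454.00 = $8,919.65

$8,919.65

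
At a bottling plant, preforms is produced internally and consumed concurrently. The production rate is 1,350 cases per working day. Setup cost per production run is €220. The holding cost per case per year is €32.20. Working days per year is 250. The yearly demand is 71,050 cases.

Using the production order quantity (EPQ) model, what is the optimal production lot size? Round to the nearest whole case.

Daily demand d = 71,050/250 = 284.200; p = 1350; 1 − d/p = 0.78948
EPQ = √(2DS / (H(1 − d/p)))
    = √(2 × 71,050 × 220 / (32.2 × 0.78948)) ≈ 1,108.94

1,109 cases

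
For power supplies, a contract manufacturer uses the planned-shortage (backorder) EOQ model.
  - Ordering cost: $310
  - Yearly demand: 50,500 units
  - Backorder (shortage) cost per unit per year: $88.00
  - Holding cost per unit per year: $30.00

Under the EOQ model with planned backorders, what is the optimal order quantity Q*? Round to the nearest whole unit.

1,183 units

Basic EOQ = √(2·50,500·310/30) = 1,021.600
Backorder adjustment √((H+b)/b) = √((30+88)/88) = 1.1580
Q* = 1,021.600 × 1.1580 ≈ 1,182.99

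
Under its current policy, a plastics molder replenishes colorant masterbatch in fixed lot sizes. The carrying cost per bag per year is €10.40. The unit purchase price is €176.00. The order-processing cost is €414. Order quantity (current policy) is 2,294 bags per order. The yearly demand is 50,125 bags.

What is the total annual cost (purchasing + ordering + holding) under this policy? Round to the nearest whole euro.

Ordering: D/Q × S = 50,125/2,294 × €414 = €9,046.10
Holding:  Q/2 × H = 2,294/2 × €10.4 = €11,928.80
Purchase cost = D·C = 50,125 × 176 = €8,822,000.00
Total = €9,046.10 + €11,928.80 + €8,822,000.00 = €8,842,974.90

€8,842,975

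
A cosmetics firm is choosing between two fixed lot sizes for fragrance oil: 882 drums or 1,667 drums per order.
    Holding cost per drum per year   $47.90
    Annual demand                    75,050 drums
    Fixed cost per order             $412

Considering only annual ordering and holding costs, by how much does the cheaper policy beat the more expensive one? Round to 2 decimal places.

$2,292.03

For each Q, cost = (D/Q)·S + (Q/2)·H.
TC(882) = (75,050/882)×412 + (882/2)×47.9 = $56,181.27
TC(1,667) = (75,050/1,667)×412 + (1,667/2)×47.9 = $58,473.30
|ΔTC| = |$56,181.27 − $58,473.30| = $2,292.03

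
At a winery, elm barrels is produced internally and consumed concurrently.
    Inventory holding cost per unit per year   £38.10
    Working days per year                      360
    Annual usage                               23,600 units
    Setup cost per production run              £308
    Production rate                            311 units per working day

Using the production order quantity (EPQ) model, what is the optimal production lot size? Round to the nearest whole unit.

Daily demand d = 23,600/360 = 65.556; p = 311; 1 − d/p = 0.78921
EPQ = √(2DS / (H(1 − d/p)))
    = √(2 × 23,600 × 308 / (38.1 × 0.78921)) ≈ 695.32

695 units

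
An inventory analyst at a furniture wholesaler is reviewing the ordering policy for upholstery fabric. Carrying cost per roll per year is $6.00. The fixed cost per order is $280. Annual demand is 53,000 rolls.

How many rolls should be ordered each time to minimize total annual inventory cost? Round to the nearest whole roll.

2,224 rolls

Optimal lot size Q* = (2 × 53,000 × $280 / $6)^½ ≈ 2,224.11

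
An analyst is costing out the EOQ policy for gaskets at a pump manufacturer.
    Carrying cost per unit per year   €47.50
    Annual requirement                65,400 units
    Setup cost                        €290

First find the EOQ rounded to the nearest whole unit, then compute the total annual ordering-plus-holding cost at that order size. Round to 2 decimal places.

Optimal lot size Q* = (2 × 65,400 × €290 / €47.5)^½ ≈ 893.63 → Q = 894 units
Orders/yr = 65,400/894 = 73.154; ordering cost = 73.154 × €290 = €21,214.77
Average inventory = 894/2 = 447; holding cost = 447 × €47.5 = €21,232.50
Total = €21,214.77 + €21,232.50 = €42,447.27

€42,447.27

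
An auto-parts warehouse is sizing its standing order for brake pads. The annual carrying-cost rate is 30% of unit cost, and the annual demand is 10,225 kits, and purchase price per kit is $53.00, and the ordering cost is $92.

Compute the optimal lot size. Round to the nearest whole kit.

Carrying cost H = $53 × 30% = $15.9000/kit/yr
EOQ = √(2DS/H) = √(2 × 10,225 × 92 / 15.9)
    = √(118,327.04) ≈ 343.99

344 kits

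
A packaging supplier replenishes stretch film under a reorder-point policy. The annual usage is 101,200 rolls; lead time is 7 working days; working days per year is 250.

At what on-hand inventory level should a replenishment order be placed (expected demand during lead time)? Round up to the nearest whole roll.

2,834 rolls

Daily demand d = 101,200 / 250 = 404.800 rolls/day
Demand during lead time = 404.800 × 7 = 2,833.60
Reorder point = 2,833.60 → round up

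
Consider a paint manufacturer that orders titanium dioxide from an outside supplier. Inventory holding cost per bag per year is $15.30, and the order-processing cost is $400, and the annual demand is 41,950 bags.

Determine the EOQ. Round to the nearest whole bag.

1,481 bags

Q* = √(2·D·S / H) = √(2·41,950·400 / 15.3) = √2,193,464.1 ≈ 1,481.03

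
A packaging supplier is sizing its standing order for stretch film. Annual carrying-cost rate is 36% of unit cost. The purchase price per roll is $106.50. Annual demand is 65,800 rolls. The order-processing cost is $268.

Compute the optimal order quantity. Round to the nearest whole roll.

H = i·C = 0.36 × $106.5 = $38.3400 per roll-year
2DS/H = 2·65,800·268/38.34 = 919,895.67
EOQ = √919,895.67 ≈ 959.11

959 rolls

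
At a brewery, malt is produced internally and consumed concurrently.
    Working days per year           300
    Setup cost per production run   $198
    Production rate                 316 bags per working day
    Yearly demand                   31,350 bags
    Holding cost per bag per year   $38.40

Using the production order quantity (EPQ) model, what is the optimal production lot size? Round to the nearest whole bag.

695 bags

Daily demand d = 31,350/300 = 104.500; p = 316; 1 − d/p = 0.66930
EPQ = √(2DS / (H(1 − d/p)))
    = √(2 × 31,350 × 198 / (38.4 × 0.66930)) ≈ 695.01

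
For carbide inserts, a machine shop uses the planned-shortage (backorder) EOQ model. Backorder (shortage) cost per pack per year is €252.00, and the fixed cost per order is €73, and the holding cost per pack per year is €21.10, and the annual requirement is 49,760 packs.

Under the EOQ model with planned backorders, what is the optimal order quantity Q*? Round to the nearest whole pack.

611 packs

Basic EOQ = √(2·49,760·73/21.1) = 586.780
Backorder adjustment √((H+b)/b) = √((21.1+252)/252) = 1.0410
Q* = 586.780 × 1.0410 ≈ 610.85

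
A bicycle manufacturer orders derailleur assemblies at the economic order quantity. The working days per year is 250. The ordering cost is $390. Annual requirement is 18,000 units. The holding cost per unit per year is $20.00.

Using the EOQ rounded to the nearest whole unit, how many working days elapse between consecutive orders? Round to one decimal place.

11.6 days

EOQ = √(2DS/H) = √(2 × 18,000 × 390 / 20)
    = √(702,000.00) ≈ 837.85 → Q = 838 units
Days between orders = 250 / (D/Q) = 250 / 21.480 ≈ 11.639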